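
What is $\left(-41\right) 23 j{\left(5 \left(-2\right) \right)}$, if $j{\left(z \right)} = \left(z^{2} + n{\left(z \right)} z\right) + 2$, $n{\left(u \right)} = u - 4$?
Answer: $-228206$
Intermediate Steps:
$n{\left(u \right)} = -4 + u$
$j{\left(z \right)} = 2 + z^{2} + z \left(-4 + z\right)$ ($j{\left(z \right)} = \left(z^{2} + \left(-4 + z\right) z\right) + 2 = \left(z^{2} + z \left(-4 + z\right)\right) + 2 = 2 + z^{2} + z \left(-4 + z\right)$)
$\left(-41\right) 23 j{\left(5 \left(-2\right) \right)} = \left(-41\right) 23 \left(2 + \left(5 \left(-2\right)\right)^{2} + 5 \left(-2\right) \left(-4 + 5 \left(-2\right)\right)\right) = - 943 \left(2 + \left(-10\right)^{2} - 10 \left(-4 - 10\right)\right) = - 943 \left(2 + 100 - -140\right) = - 943 \left(2 + 100 + 140\right) = \left(-943\right) 242 = -228206$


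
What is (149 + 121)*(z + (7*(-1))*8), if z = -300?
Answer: -96120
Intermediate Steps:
(149 + 121)*(z + (7*(-1))*8) = (149 + 121)*(-300 + (7*(-1))*8) = 270*(-300 - 7*8) = 270*(-300 - 56) = 270*(-356) = -96120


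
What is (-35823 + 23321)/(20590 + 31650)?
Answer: -6251/26120 ≈ -0.23932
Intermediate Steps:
(-35823 + 23321)/(20590 + 31650) = -12502/52240 = -12502*1/52240 = -6251/26120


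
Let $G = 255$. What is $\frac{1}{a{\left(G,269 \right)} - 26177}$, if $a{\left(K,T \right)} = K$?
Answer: $- \frac{1}{25922} \approx -3.8577 \cdot 10^{-5}$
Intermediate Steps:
$\frac{1}{a{\left(G,269 \right)} - 26177} = \frac{1}{255 - 26177} = \frac{1}{-25922} = - \frac{1}{25922}$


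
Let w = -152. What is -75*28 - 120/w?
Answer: -39885/19 ≈ -2099.2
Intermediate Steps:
-75*28 - 120/w = -75*28 - 120/(-152) = -2100 - 120*(-1/152) = -2100 + 15/19 = -39885/19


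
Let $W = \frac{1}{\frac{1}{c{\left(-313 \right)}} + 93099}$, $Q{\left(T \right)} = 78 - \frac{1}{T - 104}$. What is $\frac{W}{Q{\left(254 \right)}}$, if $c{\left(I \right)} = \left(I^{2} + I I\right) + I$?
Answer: $\frac{14671875}{106533971228662} \approx 1.3772 \cdot 10^{-7}$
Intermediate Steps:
$c{\left(I \right)} = I + 2 I^{2}$ ($c{\left(I \right)} = \left(I^{2} + I^{2}\right) + I = 2 I^{2} + I = I + 2 I^{2}$)
$Q{\left(T \right)} = 78 - \frac{1}{-104 + T}$
$W = \frac{195625}{18212491876}$ ($W = \frac{1}{\frac{1}{\left(-313\right) \left(1 + 2 \left(-313\right)\right)} + 93099} = \frac{1}{\frac{1}{\left(-313\right) \left(1 - 626\right)} + 93099} = \frac{1}{\frac{1}{\left(-313\right) \left(-625\right)} + 93099} = \frac{1}{\frac{1}{195625} + 93099} = \frac{1}{\frac{18212491876}{195625}} = \frac{195625}{18212491876} \approx 1.0741 \cdot 10^{-5}$)
$\frac{W}{Q{\left(254 \right)}} = \frac{195625}{18212491876 \frac{-8113 + 78 \cdot 254}{-104 + 254}} = \frac{195625}{18212491876 \frac{-8113 + 19812}{150}} = \frac{195625}{18212491876 \cdot \frac{1}{150} \cdot 11699} = \frac{195625}{18212491876 \cdot \frac{11699}{150}} = \frac{195625}{18212491876} \cdot \frac{150}{11699} = \frac{14671875}{106533971228662}$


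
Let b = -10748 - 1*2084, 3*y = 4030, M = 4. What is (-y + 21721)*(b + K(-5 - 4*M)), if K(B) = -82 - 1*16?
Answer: -263483230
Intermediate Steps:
y = 4030/3 (y = (1/3)*4030 = 4030/3 ≈ 1343.3)
b = -12832 (b = -10748 - 2084 = -12832)
K(B) = -98 (K(B) = -82 - 16 = -98)
(-y + 21721)*(b + K(-5 - 4*M)) = (-1*4030/3 + 21721)*(-12832 - 98) = (-4030/3 + 21721)*(-12930) = (61133/3)*(-12930) = -263483230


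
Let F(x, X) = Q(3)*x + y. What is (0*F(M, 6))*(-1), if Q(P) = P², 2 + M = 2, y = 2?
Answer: 0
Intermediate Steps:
M = 0 (M = -2 + 2 = 0)
F(x, X) = 2 + 9*x (F(x, X) = 3²*x + 2 = 9*x + 2 = 2 + 9*x)
(0*F(M, 6))*(-1) = (0*(2 + 9*0))*(-1) = (0*(2 + 0))*(-1) = (0*2)*(-1) = 0*(-1) = 0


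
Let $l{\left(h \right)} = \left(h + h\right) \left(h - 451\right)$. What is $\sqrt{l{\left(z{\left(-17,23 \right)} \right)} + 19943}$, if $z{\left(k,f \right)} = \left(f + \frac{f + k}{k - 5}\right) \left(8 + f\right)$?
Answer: $\frac{\sqrt{45642603}}{11} \approx 614.18$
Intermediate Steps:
$z{\left(k,f \right)} = \left(8 + f\right) \left(f + \frac{f + k}{-5 + k}\right)$ ($z{\left(k,f \right)} = \left(f + \frac{f + k}{-5 + k}\right) \left(8 + f\right) = \left(8 + f\right) \left(f + \frac{f + k}{-5 + k}\right)$)
$l{\left(h \right)} = 2 h \left(-451 + h\right)$
$\sqrt{l{\left(z{\left(-17,23 \right)} \right)} + 19943} = \sqrt{2 \frac{\left(-32\right) 23 - 4 \cdot 23^{2} + 8 \left(-17\right) - 17 \cdot 23^{2} + 9 \cdot 23 \left(-17\right)}{-5 - 17} \left(-451 + \frac{\left(-32\right) 23 - 4 \cdot 23^{2} + 8 \left(-17\right) - 17 \cdot 23^{2} + 9 \cdot 23 \left(-17\right)}{-5 - 17}\right) + 19943} = \sqrt{2 \frac{-736 - 2116 - 136 - 8993 - 3519}{-22} \left(-451 + \frac{-736 - 2116 - 136 - 8993 - 3519}{-22}\right) + 19943} = \sqrt{2 \left(- \frac{-736 - 2116 - 136 - 8993 - 3519}{22}\right) \left(-451 - \frac{-736 - 2116 - 136 - 8993 - 3519}{22}\right) + 19943} = \sqrt{2 \left(\left(- \frac{1}{22}\right) \left(-15500\right)\right) \left(-451 - - \frac{7750}{11}\right) + 19943} = \sqrt{2 \cdot \frac{7750}{11} \left(-451 + \frac{7750}{11}\right) + 19943} = \sqrt{2 \cdot \frac{7750}{11} \cdot \frac{2789}{11} + 19943} = \sqrt{\frac{43229500}{121} + 19943} = \sqrt{\frac{45642603}{121}} = \frac{\sqrt{45642603}}{11}$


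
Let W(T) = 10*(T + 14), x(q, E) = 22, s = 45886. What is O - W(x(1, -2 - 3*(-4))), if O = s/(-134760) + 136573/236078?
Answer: -2861355439607/7953467820 ≈ -359.76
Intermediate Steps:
O = 1892975593/7953467820 (O = 45886/(-134760) + 136573/236078 = 45886*(-1/134760) + 136573*(1/236078) = -22943/67380 + 136573/236078 = 1892975593/7953467820 ≈ 0.23801)
W(T) = 140 + 10*T (W(T) = 10*(14 + T) = 140 + 10*T)
O - W(x(1, -2 - 3*(-4))) = 1892975593/7953467820 - (140 + 10*22) = 1892975593/7953467820 - (140 + 220) = 1892975593/7953467820 - 1*360 = 1892975593/7953467820 - 360 = -2861355439607/7953467820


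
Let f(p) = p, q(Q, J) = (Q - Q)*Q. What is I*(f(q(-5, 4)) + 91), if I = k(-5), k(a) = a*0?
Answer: 0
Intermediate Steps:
k(a) = 0
I = 0
q(Q, J) = 0 (q(Q, J) = 0*Q = 0)
I*(f(q(-5, 4)) + 91) = 0*(0 + 91) = 0*91 = 0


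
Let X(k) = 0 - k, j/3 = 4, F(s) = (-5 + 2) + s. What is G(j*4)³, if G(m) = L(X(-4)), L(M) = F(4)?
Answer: 1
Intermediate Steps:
F(s) = -3 + s
j = 12 (j = 3*4 = 12)
X(k) = -k
L(M) = 1 (L(M) = -3 + 4 = 1)
G(m) = 1
G(j*4)³ = 1³ = 1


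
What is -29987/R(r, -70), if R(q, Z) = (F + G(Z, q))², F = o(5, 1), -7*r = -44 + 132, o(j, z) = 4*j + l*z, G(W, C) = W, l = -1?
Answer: -29987/2601 ≈ -11.529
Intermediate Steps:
o(j, z) = -z + 4*j (o(j, z) = 4*j - z = -z + 4*j)
r = -88/7 (r = -(-44 + 132)/7 = -⅐*88 = -88/7 ≈ -12.571)
F = 19 (F = -1*1 + 4*5 = -1 + 20 = 19)
R(q, Z) = (19 + Z)²
-29987/R(r, -70) = -29987/(19 - 70)² = -29987/((-51)²) = -29987/2601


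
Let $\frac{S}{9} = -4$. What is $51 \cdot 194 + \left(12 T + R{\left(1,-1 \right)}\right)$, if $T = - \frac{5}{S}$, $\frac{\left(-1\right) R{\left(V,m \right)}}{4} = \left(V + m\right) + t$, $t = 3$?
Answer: $\frac{29651}{3} \approx 9883.7$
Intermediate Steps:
$S = -36$ ($S = 9 \left(-4\right) = -36$)
$R{\left(V,m \right)} = -12 - 4 V - 4 m$ ($R{\left(V,m \right)} = - 4 \left(\left(V + m\right) + 3\right) = - 4 \left(3 + V + m\right) = -12 - 4 V - 4 m$)
$T = \frac{5}{36}$ ($T = - \frac{5}{-36} = \left(-5\right) \left(- \frac{1}{36}\right) = \frac{5}{36} \approx 0.13889$)
$51 \cdot 194 + \left(12 T + R{\left(1,-1 \right)}\right) = 51 \cdot 194 + \left(12 \cdot \frac{5}{36} - 12\right) = 9894 + \left(\frac{5}{3} - 12\right) = 9894 - \frac{31}{3} = \frac{29651}{3}$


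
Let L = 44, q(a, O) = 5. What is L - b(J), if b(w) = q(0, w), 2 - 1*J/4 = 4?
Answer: 39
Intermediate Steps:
J = -8 (J = 8 - 4*4 = 8 - 16 = -8)
b(w) = 5
L - b(J) = 44 - 1*5 = 44 - 5 = 39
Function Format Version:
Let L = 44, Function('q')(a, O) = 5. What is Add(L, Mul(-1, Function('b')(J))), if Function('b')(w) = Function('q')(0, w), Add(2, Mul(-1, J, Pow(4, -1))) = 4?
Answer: 39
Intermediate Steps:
J = -8 (J = Add(8, Mul(-4, 4)) = Add(8, -16) = -8)
Function('b')(w) = 5
Add(L, Mul(-1, Function('b')(J))) = Add(44, Mul(-1, 5)) = Add(44, -5) = 39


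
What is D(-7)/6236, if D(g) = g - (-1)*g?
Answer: -7/3118 ≈ -0.0022450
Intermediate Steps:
D(g) = 2*g (D(g) = g + g = 2*g)
D(-7)/6236 = (2*(-7))/6236 = -14*1/6236 = -7/3118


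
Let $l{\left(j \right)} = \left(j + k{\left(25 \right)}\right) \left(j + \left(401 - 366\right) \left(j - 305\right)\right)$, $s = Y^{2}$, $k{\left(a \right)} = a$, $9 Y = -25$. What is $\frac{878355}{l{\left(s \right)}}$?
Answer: $- \frac{128064159}{49594750} \approx -2.5822$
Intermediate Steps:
$Y = - \frac{25}{9}$ ($Y = \frac{1}{9} \left(-25\right) = - \frac{25}{9} \approx -2.7778$)
$s = \frac{625}{81}$ ($s = \left(- \frac{25}{9}\right)^{2} = \frac{625}{81} \approx 7.716$)
$l{\left(j \right)} = \left(-10675 + 36 j\right) \left(25 + j\right)$ ($l{\left(j \right)} = \left(j + 25\right) \left(j + \left(401 - 366\right) \left(j - 305\right)\right) = \left(25 + j\right) \left(j + 35 \left(-305 + j\right)\right) = \left(25 + j\right) \left(j + \left(-10675 + 35 j\right)\right) = \left(25 + j\right) \left(-10675 + 36 j\right) = \left(-10675 + 36 j\right) \left(25 + j\right)$)
$\frac{878355}{l{\left(s \right)}} = \frac{878355}{-266875 - \frac{6109375}{81} + 36 \left(\frac{625}{81}\right)^{2}} = \frac{878355}{-266875 - \frac{6109375}{81} + 36 \cdot \frac{390625}{6561}} = \frac{878355}{-266875 - \frac{6109375}{81} + \frac{1562500}{729}} = \frac{878355}{- \frac{247973750}{729}} = 878355 \left(- \frac{729}{247973750}\right) = - \frac{128064159}{49594750}$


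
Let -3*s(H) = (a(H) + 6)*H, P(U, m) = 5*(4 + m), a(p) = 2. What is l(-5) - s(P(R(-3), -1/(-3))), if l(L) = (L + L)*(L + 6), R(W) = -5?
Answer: 430/9 ≈ 47.778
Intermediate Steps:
P(U, m) = 20 + 5*m
s(H) = -8*H/3 (s(H) = -(2 + 6)*H/3 = -8*H/3)
l(L) = 2*L*(6 + L) (l(L) = (2*L)*(6 + L) = 2*L*(6 + L))
l(-5) - s(P(R(-3), -1/(-3))) = 2*(-5)*(6 - 5) - (-8)*(20 + 5*(-1/(-3)))/3 = 2*(-5)*1 - (-8)*(20 + 5*(-1*(-1/3)))/3 = -10 - (-8)*(20 + 5*(1/3))/3 = -10 - (-8)*(20 + 5/3)/3 = -10 - (-8)*65/(3*3) = -10 - 1*(-520/9) = -10 + 520/9 = 430/9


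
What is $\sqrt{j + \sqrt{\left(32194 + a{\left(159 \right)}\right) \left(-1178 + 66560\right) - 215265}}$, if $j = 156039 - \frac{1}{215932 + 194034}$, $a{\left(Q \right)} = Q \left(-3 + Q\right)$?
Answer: $\frac{\sqrt{26225805712651118 + 168072121156 \sqrt{3726427971}}}{409966} \approx 465.92$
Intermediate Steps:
$j = \frac{63970684673}{409966}$ ($j = 156039 - \frac{1}{409966} = \frac{63970684673}{409966} \approx 1.5604 \cdot 10^{5}$)
$\sqrt{j + \sqrt{\left(32194 + a{\left(159 \right)}\right) \left(-1178 + 66560\right) - 215265}} = \sqrt{\frac{63970684673}{409966} + \sqrt{\left(32194 + 159 \left(-3 + 159\right)\right) \left(-1178 + 66560\right) - 215265}} = \sqrt{\frac{63970684673}{409966} + \sqrt{\left(32194 + 159 \cdot 156\right) 65382 - 215265}} = \sqrt{\frac{63970684673}{409966} + \sqrt{\left(32194 + 24804\right) 65382 - 215265}} = \sqrt{\frac{63970684673}{409966} + \sqrt{56998 \cdot 65382 - 215265}} = \sqrt{\frac{63970684673}{409966} + \sqrt{3726643236 - 215265}} = \sqrt{\frac{63970684673}{409966} + \sqrt{3726427971}}$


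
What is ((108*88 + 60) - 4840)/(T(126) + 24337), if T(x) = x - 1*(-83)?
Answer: 2362/12273 ≈ 0.19246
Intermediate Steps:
T(x) = 83 + x (T(x) = x + 83 = 83 + x)
((108*88 + 60) - 4840)/(T(126) + 24337) = ((108*88 + 60) - 4840)/((83 + 126) + 24337) = ((9504 + 60) - 4840)/(209 + 24337) = (9564 - 4840)/24546 = 4724*(1/24546) = 2362/12273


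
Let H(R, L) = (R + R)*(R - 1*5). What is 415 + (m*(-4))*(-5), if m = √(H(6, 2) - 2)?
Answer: 415 + 20*√10 ≈ 478.25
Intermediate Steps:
H(R, L) = 2*R*(-5 + R) (H(R, L) = (2*R)*(R - 5) = (2*R)*(-5 + R) = 2*R*(-5 + R))
m = √10 (m = √(2*6*(-5 + 6) - 2) = √(2*6*1 - 2) = √(12 - 2) = √10 ≈ 3.1623)
415 + (m*(-4))*(-5) = 415 + (√10*(-4))*(-5) = 415 - 4*√10*(-5) = 415 + 20*√10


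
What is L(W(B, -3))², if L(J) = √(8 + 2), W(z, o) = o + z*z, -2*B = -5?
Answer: 10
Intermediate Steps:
B = 5/2 (B = -½*(-5) = 5/2 ≈ 2.5000)
W(z, o) = o + z²
L(J) = √10
L(W(B, -3))² = (√10)² = 10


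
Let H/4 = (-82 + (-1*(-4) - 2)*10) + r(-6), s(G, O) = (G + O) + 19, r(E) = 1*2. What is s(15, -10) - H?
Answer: 264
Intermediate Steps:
r(E) = 2
s(G, O) = 19 + G + O
H = -240 (H = 4*((-82 + (-1*(-4) - 2)*10) + 2) = 4*((-82 + (4 - 2)*10) + 2) = 4*((-82 + 2*10) + 2) = 4*((-82 + 20) + 2) = 4*(-62 + 2) = 4*(-60) = -240)
s(15, -10) - H = (19 + 15 - 10) - 1*(-240) = 24 + 240 = 264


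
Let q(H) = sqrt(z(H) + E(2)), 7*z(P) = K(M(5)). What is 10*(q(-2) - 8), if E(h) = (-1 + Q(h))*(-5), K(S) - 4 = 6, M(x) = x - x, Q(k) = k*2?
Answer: -80 + 10*I*sqrt(665)/7 ≈ -80.0 + 36.839*I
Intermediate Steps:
Q(k) = 2*k
M(x) = 0
K(S) = 10 (K(S) = 4 + 6 = 10)
E(h) = 5 - 10*h (E(h) = (-1 + 2*h)*(-5) = 5 - 10*h)
z(P) = 10/7 (z(P) = (1/7)*10 = 10/7)
q(H) = I*sqrt(665)/7 (q(H) = sqrt(10/7 + (5 - 10*2)) = sqrt(10/7 + (5 - 20)) = sqrt(10/7 - 15) = sqrt(-95/7) = I*sqrt(665)/7)
10*(q(-2) - 8) = 10*(I*sqrt(665)/7 - 8) = 10*(-8 + I*sqrt(665)/7) = -80 + 10*I*sqrt(665)/7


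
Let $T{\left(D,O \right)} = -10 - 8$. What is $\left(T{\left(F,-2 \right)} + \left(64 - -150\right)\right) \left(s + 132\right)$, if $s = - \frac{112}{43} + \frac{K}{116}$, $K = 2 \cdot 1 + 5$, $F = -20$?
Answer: $\frac{31640525}{1247} \approx 25373.0$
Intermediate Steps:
$K = 7$ ($K = 2 + 5 = 7$)
$s = - \frac{12691}{4988}$ ($s = - \frac{112}{43} + \frac{7}{116} = - \frac{12691}{4988} \approx -2.5443$)
$T{\left(D,O \right)} = -18$ ($T{\left(D,O \right)} = -10 - 8 = -18$)
$\left(T{\left(F,-2 \right)} + \left(64 - -150\right)\right) \left(s + 132\right) = \left(-18 + \left(64 - -150\right)\right) \left(- \frac{12691}{4988} + 132\right) = \left(-18 + \left(64 + 150\right)\right) \frac{645725}{4988} = \left(-18 + 214\right) \frac{645725}{4988} = 196 \cdot \frac{645725}{4988} = \frac{31640525}{1247}$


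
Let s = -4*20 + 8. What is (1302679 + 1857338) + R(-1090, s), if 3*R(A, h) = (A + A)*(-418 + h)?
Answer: 10548251/3 ≈ 3.5161e+6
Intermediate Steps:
s = -72 (s = -80 + 8 = -72)
R(A, h) = 2*A*(-418 + h)/3 (R(A, h) = ((A + A)*(-418 + h))/3 = ((2*A)*(-418 + h))/3 = (2*A*(-418 + h))/3 = 2*A*(-418 + h)/3)
(1302679 + 1857338) + R(-1090, s) = (1302679 + 1857338) + (2/3)*(-1090)*(-418 - 72) = 3160017 + (2/3)*(-1090)*(-490) = 3160017 + 1068200/3 = 10548251/3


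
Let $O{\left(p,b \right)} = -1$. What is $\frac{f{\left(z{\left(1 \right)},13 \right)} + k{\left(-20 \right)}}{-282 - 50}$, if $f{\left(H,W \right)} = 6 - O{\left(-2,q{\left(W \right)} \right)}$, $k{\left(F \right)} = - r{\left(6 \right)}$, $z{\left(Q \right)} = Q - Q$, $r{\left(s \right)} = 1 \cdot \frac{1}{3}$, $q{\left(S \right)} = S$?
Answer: $- \frac{5}{249} \approx -0.02008$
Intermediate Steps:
$r{\left(s \right)} = \frac{1}{3}$ ($r{\left(s \right)} = 1 \cdot \frac{1}{3} = \frac{1}{3}$)
$z{\left(Q \right)} = 0$
$k{\left(F \right)} = - \frac{1}{3}$ ($k{\left(F \right)} = \left(-1\right) \frac{1}{3} = - \frac{1}{3}$)
$f{\left(H,W \right)} = 7$ ($f{\left(H,W \right)} = 6 - -1 = 6 + 1 = 7$)
$\frac{f{\left(z{\left(1 \right)},13 \right)} + k{\left(-20 \right)}}{-282 - 50} = \frac{7 - \frac{1}{3}}{-282 - 50} = \frac{20}{3 \left(-332\right)} = \frac{20}{3} \left(- \frac{1}{332}\right) = - \frac{5}{249}$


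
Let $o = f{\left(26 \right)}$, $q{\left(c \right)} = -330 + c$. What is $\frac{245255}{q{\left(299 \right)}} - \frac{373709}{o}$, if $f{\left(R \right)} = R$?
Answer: $- \frac{17961609}{806} \approx -22285.0$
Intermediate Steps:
$o = 26$
$\frac{245255}{q{\left(299 \right)}} - \frac{373709}{o} = \frac{245255}{-330 + 299} - \frac{373709}{26} = \frac{245255}{-31} - \frac{373709}{26} = 245255 \left(- \frac{1}{31}\right) - \frac{373709}{26} = - \frac{245255}{31} - \frac{373709}{26} = - \frac{17961609}{806}$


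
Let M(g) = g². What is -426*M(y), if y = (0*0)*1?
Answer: 0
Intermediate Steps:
y = 0 (y = 0*1 = 0)
-426*M(y) = -426*0² = -426*0 = 0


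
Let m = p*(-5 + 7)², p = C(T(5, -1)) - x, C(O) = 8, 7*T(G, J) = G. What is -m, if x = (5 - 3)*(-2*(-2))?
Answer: 0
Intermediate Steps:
T(G, J) = G/7
x = 8 (x = 2*4 = 8)
p = 0 (p = 8 - 1*8 = 8 - 8 = 0)
m = 0 (m = 0*(-5 + 7)² = 0*2² = 0*4 = 0)
-m = -1*0 = 0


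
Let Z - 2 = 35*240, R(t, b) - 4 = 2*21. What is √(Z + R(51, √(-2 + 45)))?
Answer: 16*√33 ≈ 91.913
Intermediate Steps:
R(t, b) = 46 (R(t, b) = 4 + 2*21 = 4 + 42 = 46)
Z = 8402 (Z = 2 + 35*240 = 2 + 8400 = 8402)
√(Z + R(51, √(-2 + 45))) = √(8402 + 46) = √8448 = 16*√33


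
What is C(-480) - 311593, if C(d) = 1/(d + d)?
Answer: -299129281/960 ≈ -3.1159e+5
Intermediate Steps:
C(d) = 1/(2*d)
C(-480) - 311593 = (1/2)/(-480) - 311593 = (1/2)*(-1/480) - 311593 = -1/960 - 311593 = -299129281/960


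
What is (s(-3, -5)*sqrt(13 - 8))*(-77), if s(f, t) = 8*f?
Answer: 1848*sqrt(5) ≈ 4132.3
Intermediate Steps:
(s(-3, -5)*sqrt(13 - 8))*(-77) = ((8*(-3))*sqrt(13 - 8))*(-77) = -24*sqrt(5)*(-77) = 1848*sqrt(5)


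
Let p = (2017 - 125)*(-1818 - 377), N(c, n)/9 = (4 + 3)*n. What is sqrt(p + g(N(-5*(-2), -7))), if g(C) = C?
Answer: I*sqrt(4153381) ≈ 2038.0*I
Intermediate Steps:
N(c, n) = 63*n (N(c, n) = 9*((4 + 3)*n) = 9*(7*n) = 63*n)
p = -4152940 (p = 1892*(-2195) = -4152940)
sqrt(p + g(N(-5*(-2), -7))) = sqrt(-4152940 + 63*(-7)) = sqrt(-4152940 - 441) = sqrt(-4153381) = I*sqrt(4153381)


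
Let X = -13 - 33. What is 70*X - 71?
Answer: -3291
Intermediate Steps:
X = -46
70*X - 71 = 70*(-46) - 71 = -3220 - 71 = -3291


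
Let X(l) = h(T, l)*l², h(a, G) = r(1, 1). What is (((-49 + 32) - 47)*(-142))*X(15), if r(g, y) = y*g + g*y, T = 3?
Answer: 4089600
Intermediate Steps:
r(g, y) = 2*g*y (r(g, y) = g*y + g*y = 2*g*y)
h(a, G) = 2 (h(a, G) = 2*1*1 = 2)
X(l) = 2*l²
(((-49 + 32) - 47)*(-142))*X(15) = (((-49 + 32) - 47)*(-142))*(2*15²) = ((-17 - 47)*(-142))*(2*225) = -64*(-142)*450 = 9088*450 = 4089600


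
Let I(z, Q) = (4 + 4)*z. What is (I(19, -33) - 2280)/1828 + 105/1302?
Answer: -30699/28334 ≈ -1.0835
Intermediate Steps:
I(z, Q) = 8*z
(I(19, -33) - 2280)/1828 + 105/1302 = (8*19 - 2280)/1828 + 105/1302 = (152 - 2280)*(1/1828) + 105*(1/1302) = -2128*1/1828 + 5/62 = -532/457 + 5/62 = -30699/28334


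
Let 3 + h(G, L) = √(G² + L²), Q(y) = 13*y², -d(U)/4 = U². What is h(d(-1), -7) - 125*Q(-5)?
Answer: -40628 + √65 ≈ -40620.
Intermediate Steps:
d(U) = -4*U²
h(G, L) = -3 + √(G² + L²)
h(d(-1), -7) - 125*Q(-5) = (-3 + √((-4*(-1)²)² + (-7)²)) - 1625*(-5)² = (-3 + √((-4*1)² + 49)) - 1625*25 = (-3 + √((-4)² + 49)) - 125*325 = (-3 + √(16 + 49)) - 40625 = (-3 + √65) - 40625 = -40628 + √65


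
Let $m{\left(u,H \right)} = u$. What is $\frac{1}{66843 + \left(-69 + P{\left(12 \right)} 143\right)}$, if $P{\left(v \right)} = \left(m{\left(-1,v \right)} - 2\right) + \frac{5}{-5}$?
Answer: $\frac{1}{66202} \approx 1.5105 \cdot 10^{-5}$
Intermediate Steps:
$P{\left(v \right)} = -4$ ($P{\left(v \right)} = \left(-1 - 2\right) + \frac{5}{-5} = -3 + 5 \left(- \frac{1}{5}\right) = -3 - 1 = -4$)
$\frac{1}{66843 + \left(-69 + P{\left(12 \right)} 143\right)} = \frac{1}{66843 - 641} = \frac{1}{66202}$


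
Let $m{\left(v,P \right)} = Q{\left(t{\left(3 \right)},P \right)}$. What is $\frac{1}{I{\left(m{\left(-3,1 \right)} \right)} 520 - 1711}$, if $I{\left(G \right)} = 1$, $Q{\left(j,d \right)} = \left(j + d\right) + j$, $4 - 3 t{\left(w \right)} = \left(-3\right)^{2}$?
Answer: $- \frac{1}{1191} \approx -0.00083963$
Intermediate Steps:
$t{\left(w \right)} = - \frac{5}{3}$ ($t{\left(w \right)} = \frac{4}{3} - \frac{\left(-3\right)^{2}}{3} = \frac{4}{3} - 3 = - \frac{5}{3}$)
$Q{\left(j,d \right)} = d + 2 j$ ($Q{\left(j,d \right)} = \left(d + j\right) + j = d + 2 j$)
$m{\left(v,P \right)} = - \frac{10}{3} + P$ ($m{\left(v,P \right)} = P + 2 \left(- \frac{5}{3}\right) = P - \frac{10}{3} = - \frac{10}{3} + P$)
$\frac{1}{I{\left(m{\left(-3,1 \right)} \right)} 520 - 1711} = \frac{1}{1 \cdot 520 - 1711} = \frac{1}{520 - 1711} = \frac{1}{-1191} = - \frac{1}{1191}$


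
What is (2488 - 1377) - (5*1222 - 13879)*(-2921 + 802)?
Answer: -16461400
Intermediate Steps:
(2488 - 1377) - (5*1222 - 13879)*(-2921 + 802) = 1111 - (6110 - 13879)*(-2119) = 1111 - (-7769)*(-2119) = 1111 - 1*16462511 = 1111 - 16462511 = -16461400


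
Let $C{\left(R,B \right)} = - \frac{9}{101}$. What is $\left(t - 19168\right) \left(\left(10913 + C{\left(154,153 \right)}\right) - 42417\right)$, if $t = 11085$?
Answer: $\frac{25719402779}{101} \approx 2.5465 \cdot 10^{8}$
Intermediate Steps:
$C{\left(R,B \right)} = - \frac{9}{101}$ ($C{\left(R,B \right)} = \left(-9\right) \frac{1}{101} = - \frac{9}{101}$)
$\left(t - 19168\right) \left(\left(10913 + C{\left(154,153 \right)}\right) - 42417\right) = \left(11085 - 19168\right) \left(\left(10913 - \frac{9}{101}\right) - 42417\right) = - 8083 \left(\frac{1102204}{101} - 42417\right) = \left(-8083\right) \left(- \frac{3181913}{101}\right) = \frac{25719402779}{101}$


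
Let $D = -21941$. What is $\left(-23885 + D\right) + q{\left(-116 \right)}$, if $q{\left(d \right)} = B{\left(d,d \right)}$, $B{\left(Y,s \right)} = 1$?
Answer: $-45825$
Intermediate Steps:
$q{\left(d \right)} = 1$
$\left(-23885 + D\right) + q{\left(-116 \right)} = \left(-23885 - 21941\right) + 1 = -45826 + 1 = -45825$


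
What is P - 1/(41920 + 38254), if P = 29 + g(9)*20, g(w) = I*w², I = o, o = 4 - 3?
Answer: 132206925/80174 ≈ 1649.0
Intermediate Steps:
o = 1
I = 1
g(w) = w² (g(w) = 1*w² = w²)
P = 1649 (P = 29 + 9²*20 = 29 + 81*20 = 29 + 1620 = 1649)
P - 1/(41920 + 38254) = 1649 - 1/(41920 + 38254) = 1649 - 1/80174 = 132206925/80174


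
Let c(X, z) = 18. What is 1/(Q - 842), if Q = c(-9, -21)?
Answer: -1/824 ≈ -0.0012136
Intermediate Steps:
Q = 18
1/(Q - 842) = 1/(18 - 842) = 1/(-824) = -1/824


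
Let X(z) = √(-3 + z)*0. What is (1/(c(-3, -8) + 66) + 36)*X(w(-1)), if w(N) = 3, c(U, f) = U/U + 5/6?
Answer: 0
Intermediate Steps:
c(U, f) = 11/6 (c(U, f) = 1 + 5*(⅙) = 1 + ⅚ = 11/6)
X(z) = 0
(1/(c(-3, -8) + 66) + 36)*X(w(-1)) = (1/(11/6 + 66) + 36)*0 = (1/(407/6) + 36)*0 = (6/407 + 36)*0 = (14658/407)*0 = 0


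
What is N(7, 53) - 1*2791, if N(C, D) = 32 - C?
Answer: -2766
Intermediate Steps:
N(7, 53) - 1*2791 = (32 - 1*7) - 1*2791 = (32 - 7) - 2791 = 25 - 2791 = -2766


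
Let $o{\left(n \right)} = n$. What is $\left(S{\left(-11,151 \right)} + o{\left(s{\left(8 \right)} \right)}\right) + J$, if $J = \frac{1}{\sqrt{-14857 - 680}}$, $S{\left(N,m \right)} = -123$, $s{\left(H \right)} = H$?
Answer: $-115 - \frac{i \sqrt{15537}}{15537} \approx -115.0 - 0.0080226 i$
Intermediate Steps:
$J = - \frac{i \sqrt{15537}}{15537}$ ($J = \frac{1}{\sqrt{-15537}} = \frac{1}{i \sqrt{15537}} = - \frac{i \sqrt{15537}}{15537} \approx - 0.0080226 i$)
$\left(S{\left(-11,151 \right)} + o{\left(s{\left(8 \right)} \right)}\right) + J = \left(-123 + 8\right) - \frac{i \sqrt{15537}}{15537} = -115 - \frac{i \sqrt{15537}}{15537}$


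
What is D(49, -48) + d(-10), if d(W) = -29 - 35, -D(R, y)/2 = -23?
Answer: -18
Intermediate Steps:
D(R, y) = 46 (D(R, y) = -2*(-23) = 46)
d(W) = -64
D(49, -48) + d(-10) = 46 - 64 = -18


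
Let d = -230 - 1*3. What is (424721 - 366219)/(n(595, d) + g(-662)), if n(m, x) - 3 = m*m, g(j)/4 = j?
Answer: 29251/175690 ≈ 0.16649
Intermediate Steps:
d = -233 (d = -230 - 3 = -233)
g(j) = 4*j
n(m, x) = 3 + m**2 (n(m, x) = 3 + m*m = 3 + m**2)
(424721 - 366219)/(n(595, d) + g(-662)) = (424721 - 366219)/((3 + 595**2) + 4*(-662)) = 58502/((3 + 354025) - 2648) = 58502/(354028 - 2648) = 58502/351380 = 58502*(1/351380) = 29251/175690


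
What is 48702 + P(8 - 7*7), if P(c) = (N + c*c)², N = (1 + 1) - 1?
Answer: 2877826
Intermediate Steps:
N = 1 (N = 2 - 1 = 1)
P(c) = (1 + c²)² (P(c) = (1 + c*c)² = (1 + c²)²)
48702 + P(8 - 7*7) = 48702 + (1 + (8 - 7*7)²)² = 48702 + (1 + (8 - 49)²)² = 48702 + (1 + (-41)²)² = 48702 + (1 + 1681)² = 48702 + 1682² = 48702 + 2829124 = 2877826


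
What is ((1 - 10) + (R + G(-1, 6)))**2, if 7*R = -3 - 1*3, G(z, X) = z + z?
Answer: 6889/49 ≈ 140.59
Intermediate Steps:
G(z, X) = 2*z
R = -6/7 (R = (-3 - 1*3)/7 = (-3 - 3)/7 = (1/7)*(-6) = -6/7 ≈ -0.85714)
((1 - 10) + (R + G(-1, 6)))**2 = ((1 - 10) + (-6/7 + 2*(-1)))**2 = (-9 + (-6/7 - 2))**2 = (-9 - 20/7)**2 = (-83/7)**2 = 6889/49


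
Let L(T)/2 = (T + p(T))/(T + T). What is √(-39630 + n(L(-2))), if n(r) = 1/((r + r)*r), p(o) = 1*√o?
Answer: √((-39629 + 79260*I*√2)/(1 - 2*I*√2)) ≈ 0.0008 + 199.07*I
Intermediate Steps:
p(o) = √o
L(T) = (T + √T)/T (L(T) = 2*((T + √T)/(T + T)) = 2*((T + √T)/((2*T))) = 2*((T + √T)*(1/(2*T))) = 2*((T + √T)/(2*T)) = (T + √T)/T)
n(r) = 1/(2*r²) (n(r) = 1/(((2*r))*r) = (1/(2*r))/r = 1/(2*r²))
√(-39630 + n(L(-2))) = √(-39630 + 1/(2*((-2 + √(-2))/(-2))²)) = √(-39630 + 1/(2*(-(-2 + I*√2)/2)²)) = √(-39630 + 1/(2*(1 - I*√2/2)²))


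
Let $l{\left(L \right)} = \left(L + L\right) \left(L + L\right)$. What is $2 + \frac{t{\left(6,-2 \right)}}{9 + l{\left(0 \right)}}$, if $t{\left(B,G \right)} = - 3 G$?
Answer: $\frac{8}{3} \approx 2.6667$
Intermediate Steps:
$l{\left(L \right)} = 4 L^{2}$ ($l{\left(L \right)} = 2 L 2 L = 4 L^{2}$)
$2 + \frac{t{\left(6,-2 \right)}}{9 + l{\left(0 \right)}} = 2 + \frac{\left(-3\right) \left(-2\right)}{9 + 4 \cdot 0^{2}} = 2 + \frac{6}{9 + 4 \cdot 0} = 2 + \frac{6}{9 + 0} = 2 + \frac{6}{9} = 2 + 6 \cdot \frac{1}{9} = 2 + \frac{2}{3} = \frac{8}{3}$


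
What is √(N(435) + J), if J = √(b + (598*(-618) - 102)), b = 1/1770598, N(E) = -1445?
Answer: √(-4530099966137780 + 1770598*I*√1158909296940989666)/1770598 ≈ 7.8327 + 38.812*I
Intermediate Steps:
b = 1/1770598 ≈ 5.6478e-7
J = I*√1158909296940989666/1770598 (J = √(1/1770598 + (598*(-618) - 102)) = √(1/1770598 + (-369564 - 102)) = √(1/1770598 - 369666) = √(-654529880267/1770598) = I*√1158909296940989666/1770598 ≈ 608.0*I)
√(N(435) + J) = √(-1445 + I*√1158909296940989666/1770598)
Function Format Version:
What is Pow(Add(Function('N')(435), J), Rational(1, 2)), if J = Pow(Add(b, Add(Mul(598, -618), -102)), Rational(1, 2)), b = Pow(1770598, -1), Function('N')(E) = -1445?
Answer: Mul(Rational(1, 1770598), Pow(Add(-4530099966137780, Mul(1770598, I, Pow(1158909296940989666, Rational(1, 2)))), Rational(1, 2))) ≈ Add(7.8327, Mul(38.812, I))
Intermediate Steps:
b = Rational(1, 1770598) ≈ 5.6478e-7
J = Mul(Rational(1, 1770598), I, Pow(1158909296940989666, Rational(1, 2))) (J = Pow(Add(Rational(1, 1770598), Add(Mul(598, -618), -102)), Rational(1, 2)) = Pow(Add(Rational(1, 1770598), Add(-369564, -102)), Rational(1, 2)) = Pow(Add(Rational(1, 1770598), -369666), Rational(1, 2)) = Pow(Rational(-654529880267, 1770598), Rational(1, 2)) = Mul(Rational(1, 1770598), I, Pow(1158909296940989666, Rational(1, 2))) ≈ Mul(608.00, I))
Pow(Add(Function('N')(435), J), Rational(1, 2)) = Pow(Add(-1445, Mul(Rational(1, 1770598), I, Pow(1158909296940989666, Rational(1, 2)))), Rational(1, 2))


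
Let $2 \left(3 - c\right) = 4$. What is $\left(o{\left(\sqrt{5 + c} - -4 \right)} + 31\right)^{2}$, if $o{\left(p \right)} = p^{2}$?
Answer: $3193 + 848 \sqrt{6} \approx 5270.2$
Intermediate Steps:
$c = 1$ ($c = 3 - 2 = 1$)
$\left(o{\left(\sqrt{5 + c} - -4 \right)} + 31\right)^{2} = \left(\left(\sqrt{5 + 1} - -4\right)^{2} + 31\right)^{2} = \left(\left(\sqrt{6} + 4\right)^{2} + 31\right)^{2} = \left(\left(4 + \sqrt{6}\right)^{2} + 31\right)^{2} = \left(31 + \left(4 + \sqrt{6}\right)^{2}\right)^{2}$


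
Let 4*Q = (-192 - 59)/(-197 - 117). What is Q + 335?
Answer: 421011/1256 ≈ 335.20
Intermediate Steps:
Q = 251/1256 (Q = ((-192 - 59)/(-197 - 117))/4 = (-251/(-314))/4 = (-251*(-1/314))/4 = (1/4)*(251/314) = 251/1256 ≈ 0.19984)
Q + 335 = 251/1256 + 335 = 421011/1256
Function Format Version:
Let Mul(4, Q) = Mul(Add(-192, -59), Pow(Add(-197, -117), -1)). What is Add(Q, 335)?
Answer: Rational(421011, 1256) ≈ 335.20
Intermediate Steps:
Q = Rational(251, 1256) (Q = Mul(Rational(1, 4), Mul(Add(-192, -59), Pow(Add(-197, -117), -1))) = Mul(Rational(1, 4), Mul(-251, Pow(-314, -1))) = Mul(Rational(1, 4), Mul(-251, Rational(-1, 314))) = Mul(Rational(1, 4), Rational(251, 314)) = Rational(251, 1256) ≈ 0.19984)
Add(Q, 335) = Add(Rational(251, 1256), 335) = Rational(421011, 1256)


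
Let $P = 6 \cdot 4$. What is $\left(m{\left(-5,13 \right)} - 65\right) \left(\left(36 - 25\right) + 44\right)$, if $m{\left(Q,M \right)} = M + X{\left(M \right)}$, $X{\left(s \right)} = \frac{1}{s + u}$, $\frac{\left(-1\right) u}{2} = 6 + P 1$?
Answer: $- \frac{134475}{47} \approx -2861.2$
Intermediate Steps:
$P = 24$
$u = -60$ ($u = - 2 \left(6 + 24 \cdot 1\right) = - 2 \left(6 + 24\right) = \left(-2\right) 30 = -60$)
$X{\left(s \right)} = \frac{1}{-60 + s}$ ($X{\left(s \right)} = \frac{1}{s - 60} = \frac{1}{-60 + s}$)
$m{\left(Q,M \right)} = M + \frac{1}{-60 + M}$
$\left(m{\left(-5,13 \right)} - 65\right) \left(\left(36 - 25\right) + 44\right) = \left(\frac{1 + 13 \left(-60 + 13\right)}{-60 + 13} - 65\right) \left(\left(36 - 25\right) + 44\right) = \left(\frac{1 + 13 \left(-47\right)}{-47} - 65\right) \left(11 + 44\right) = \left(- \frac{1 - 611}{47} - 65\right) 55 = \left(\left(- \frac{1}{47}\right) \left(-610\right) - 65\right) 55 = \left(\frac{610}{47} - 65\right) 55 = \left(- \frac{2445}{47}\right) 55 = - \frac{134475}{47}$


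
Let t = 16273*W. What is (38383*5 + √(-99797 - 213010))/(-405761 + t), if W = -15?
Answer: -191915/649856 - I*√312807/649856 ≈ -0.29532 - 0.00086064*I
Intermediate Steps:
t = -244095 (t = 16273*(-15) = -244095)
(38383*5 + √(-99797 - 213010))/(-405761 + t) = (38383*5 + √(-99797 - 213010))/(-405761 - 244095) = (191915 + √(-312807))/(-649856) = (191915 + I*√312807)*(-1/649856) = -191915/649856 - I*√312807/649856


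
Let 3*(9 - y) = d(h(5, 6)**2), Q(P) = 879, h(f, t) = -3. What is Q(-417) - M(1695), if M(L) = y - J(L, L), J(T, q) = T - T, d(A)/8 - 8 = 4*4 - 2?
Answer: 2786/3 ≈ 928.67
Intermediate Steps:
d(A) = 176 (d(A) = 64 + 8*(4*4 - 2) = 64 + 8*(16 - 2) = 64 + 8*14 = 64 + 112 = 176)
y = -149/3 (y = 9 - 1/3*176 = 9 - 176/3 = -149/3 ≈ -49.667)
J(T, q) = 0
M(L) = -149/3 (M(L) = -149/3 - 1*0 = -149/3 + 0 = -149/3)
Q(-417) - M(1695) = 879 - 1*(-149/3) = 879 + 149/3 = 2786/3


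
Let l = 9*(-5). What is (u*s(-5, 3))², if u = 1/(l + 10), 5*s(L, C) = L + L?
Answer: 4/1225 ≈ 0.0032653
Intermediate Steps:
l = -45
s(L, C) = 2*L/5 (s(L, C) = (L + L)/5 = (2*L)/5 = 2*L/5)
u = -1/35 (u = 1/(-45 + 10) = 1/(-35) = -1/35 ≈ -0.028571)
(u*s(-5, 3))² = (-2*(-5)/175)² = (-1/35*(-2))² = (2/35)² = 4/1225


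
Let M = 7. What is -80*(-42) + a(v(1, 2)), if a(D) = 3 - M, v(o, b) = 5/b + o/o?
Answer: 3356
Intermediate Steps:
v(o, b) = 1 + 5/b (v(o, b) = 5/b + 1 = 1 + 5/b)
a(D) = -4 (a(D) = 3 - 1*7 = 3 - 7 = -4)
-80*(-42) + a(v(1, 2)) = -80*(-42) - 4 = 3360 - 4 = 3356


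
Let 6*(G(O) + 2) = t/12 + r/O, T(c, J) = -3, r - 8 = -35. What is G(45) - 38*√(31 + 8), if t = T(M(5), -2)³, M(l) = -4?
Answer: -99/40 - 38*√39 ≈ -239.78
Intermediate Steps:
r = -27 (r = 8 - 35 = -27)
t = -27 (t = (-3)³ = -27)
G(O) = -19/8 - 9/(2*O) (G(O) = -2 + (-27/12 - 27/O)/6 = -2 + (-27*1/12 - 27/O)/6 = -2 + (-9/4 - 27/O)/6 = -2 + (-3/8 - 9/(2*O)) = -19/8 - 9/(2*O))
G(45) - 38*√(31 + 8) = (⅛)*(-36 - 19*45)/45 - 38*√(31 + 8) = (⅛)*(1/45)*(-36 - 855) - 38*√39 = (⅛)*(1/45)*(-891) - 38*√39 = -99/40 - 38*√39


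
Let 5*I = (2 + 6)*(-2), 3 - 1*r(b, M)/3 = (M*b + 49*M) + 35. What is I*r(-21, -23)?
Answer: -29376/5 ≈ -5875.2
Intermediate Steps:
r(b, M) = -96 - 147*M - 3*M*b (r(b, M) = 9 - 3*((M*b + 49*M) + 35) = 9 - 3*((49*M + M*b) + 35) = 9 - 3*(35 + 49*M + M*b) = 9 + (-105 - 147*M - 3*M*b) = -96 - 147*M - 3*M*b)
I = -16/5 (I = ((2 + 6)*(-2))/5 = (8*(-2))/5 = (1/5)*(-16) = -16/5 ≈ -3.2000)
I*r(-21, -23) = -16*(-96 - 147*(-23) - 3*(-23)*(-21))/5 = -16*(-96 + 3381 - 1449)/5 = -16/5*1836 = -29376/5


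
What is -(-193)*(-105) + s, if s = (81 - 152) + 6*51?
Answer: -20030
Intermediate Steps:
s = 235 (s = -71 + 306 = 235)
-(-193)*(-105) + s = -(-193)*(-105) + 235 = -193*105 + 235 = -20265 + 235 = -20030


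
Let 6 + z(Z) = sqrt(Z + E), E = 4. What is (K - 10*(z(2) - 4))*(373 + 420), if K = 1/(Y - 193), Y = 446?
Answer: 20063693/253 - 7930*sqrt(6) ≈ 59879.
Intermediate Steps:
K = 1/253 (K = 1/(446 - 193) = 1/253 ≈ 0.0039526)
z(Z) = -6 + sqrt(4 + Z) (z(Z) = -6 + sqrt(Z + 4) = -6 + sqrt(4 + Z))
(K - 10*(z(2) - 4))*(373 + 420) = (1/253 - 10*((-6 + sqrt(4 + 2)) - 4))*(373 + 420) = (1/253 - 10*((-6 + sqrt(6)) - 4))*793 = (1/253 - 10*(-10 + sqrt(6)))*793 = (1/253 + (100 - 10*sqrt(6)))*793 = (25301/253 - 10*sqrt(6))*793 = 20063693/253 - 7930*sqrt(6)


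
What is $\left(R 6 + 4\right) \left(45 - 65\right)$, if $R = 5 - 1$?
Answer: $-560$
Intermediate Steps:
$R = 4$
$\left(R 6 + 4\right) \left(45 - 65\right) = \left(4 \cdot 6 + 4\right) \left(45 - 65\right) = \left(24 + 4\right) \left(-20\right) = 28 \left(-20\right) = -560$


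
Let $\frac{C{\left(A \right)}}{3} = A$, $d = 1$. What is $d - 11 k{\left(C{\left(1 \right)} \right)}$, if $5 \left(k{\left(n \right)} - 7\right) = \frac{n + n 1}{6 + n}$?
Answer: $- \frac{1162}{15} \approx -77.467$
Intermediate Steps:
$C{\left(A \right)} = 3 A$
$k{\left(n \right)} = 7 + \frac{2 n}{5 \left(6 + n\right)}$ ($k{\left(n \right)} = 7 + \frac{\left(n + n 1\right) \frac{1}{6 + n}}{5} = 7 + \frac{\left(n + n\right) \frac{1}{6 + n}}{5} = 7 + \frac{2 n \frac{1}{6 + n}}{5} = 7 + \frac{2 n}{5 \left(6 + n\right)}$)
$d - 11 k{\left(C{\left(1 \right)} \right)} = 1 - 11 \frac{210 + 37 \cdot 3 \cdot 1}{5 \left(6 + 3 \cdot 1\right)} = 1 - 11 \frac{210 + 37 \cdot 3}{5 \left(6 + 3\right)} = 1 - 11 \frac{210 + 111}{5 \cdot 9} = 1 - 11 \cdot \frac{1}{5} \cdot \frac{1}{9} \cdot 321 = 1 - \frac{1177}{15} = - \frac{1162}{15}$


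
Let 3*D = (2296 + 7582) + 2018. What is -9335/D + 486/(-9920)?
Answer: -17724441/7375520 ≈ -2.4031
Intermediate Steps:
D = 11896/3 (D = ((2296 + 7582) + 2018)/3 = (9878 + 2018)/3 = (⅓)*11896 = 11896/3 ≈ 3965.3)
-9335/D + 486/(-9920) = -9335/11896/3 + 486/(-9920) = -9335*3/11896 + 486*(-1/9920) = -28005/11896 - 243/4960 = -17724441/7375520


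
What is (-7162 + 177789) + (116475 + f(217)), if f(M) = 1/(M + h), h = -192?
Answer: 7177551/25 ≈ 2.8710e+5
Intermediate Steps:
f(M) = 1/(-192 + M) (f(M) = 1/(M - 192) = 1/(-192 + M))
(-7162 + 177789) + (116475 + f(217)) = (-7162 + 177789) + (116475 + 1/(-192 + 217)) = 170627 + (116475 + 1/25) = 170627 + 2911876/25 = 7177551/25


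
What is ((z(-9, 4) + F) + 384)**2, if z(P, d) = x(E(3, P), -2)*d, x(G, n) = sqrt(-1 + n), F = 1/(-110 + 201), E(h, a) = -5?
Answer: 1220755537/8281 + 279560*I*sqrt(3)/91 ≈ 1.4742e+5 + 5321.0*I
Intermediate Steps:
F = 1/91 ≈ 0.010989
z(P, d) = I*d*sqrt(3) (z(P, d) = sqrt(-1 - 2)*d = sqrt(-3)*d = (I*sqrt(3))*d = I*d*sqrt(3))
((z(-9, 4) + F) + 384)**2 = ((I*4*sqrt(3) + 1/91) + 384)**2 = ((4*I*sqrt(3) + 1/91) + 384)**2 = ((1/91 + 4*I*sqrt(3)) + 384)**2 = (34945/91 + 4*I*sqrt(3))**2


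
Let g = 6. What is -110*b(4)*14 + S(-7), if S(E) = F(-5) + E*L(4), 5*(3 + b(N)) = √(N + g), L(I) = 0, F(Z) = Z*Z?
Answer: 4645 - 308*√10 ≈ 3671.0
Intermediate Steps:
F(Z) = Z²
b(N) = -3 + √(6 + N)/5 (b(N) = -3 + √(N + 6)/5 = -3 + √(6 + N)/5)
S(E) = 25 (S(E) = (-5)² + E*0 = 25 + 0 = 25)
-110*b(4)*14 + S(-7) = -110*(-3 + √(6 + 4)/5)*14 + 25 = -110*(-3 + √10/5)*14 + 25 = -110*(-42 + 14*√10/5) + 25 = (4620 - 308*√10) + 25 = 4645 - 308*√10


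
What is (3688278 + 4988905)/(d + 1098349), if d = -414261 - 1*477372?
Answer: 8677183/206716 ≈ 41.976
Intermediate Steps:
d = -891633 (d = -414261 - 477372 = -891633)
(3688278 + 4988905)/(d + 1098349) = (3688278 + 4988905)/(-891633 + 1098349) = 8677183/206716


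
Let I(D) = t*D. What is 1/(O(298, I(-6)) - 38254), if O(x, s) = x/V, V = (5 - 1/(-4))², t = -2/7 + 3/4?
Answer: -441/16865246 ≈ -2.6148e-5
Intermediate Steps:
t = 13/28 (t = -2*⅐ + 3*(¼) = -2/7 + ¾ = 13/28 ≈ 0.46429)
V = 441/16 (V = (5 - 1*(-¼))² = (5 + ¼)² = (21/4)² = 441/16 ≈ 27.563)
I(D) = 13*D/28
O(x, s) = 16*x/441 (O(x, s) = x/(441/16) = x*(16/441) = 16*x/441)
1/(O(298, I(-6)) - 38254) = 1/((16/441)*298 - 38254) = 1/(4768/441 - 38254) = 1/(-16865246/441) = -441/16865246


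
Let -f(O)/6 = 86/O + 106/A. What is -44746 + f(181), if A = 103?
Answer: -834367942/18643 ≈ -44755.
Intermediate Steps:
f(O) = -636/103 - 516/O (f(O) = -6*(86/O + 106/103) = -6*(106/103 + 86/O) = -636/103 - 516/O)
-44746 + f(181) = -44746 + (-636/103 - 516/181) = -44746 - 168264/18643 = -834367942/18643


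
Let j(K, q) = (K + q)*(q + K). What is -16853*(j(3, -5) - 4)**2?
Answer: 0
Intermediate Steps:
j(K, q) = (K + q)**2 (j(K, q) = (K + q)*(K + q) = (K + q)**2)
-16853*(j(3, -5) - 4)**2 = -16853*((3 - 5)**2 - 4)**2 = -16853*((-2)**2 - 4)**2 = -16853*(4 - 4)**2 = -16853*0**2 = -16853*0 = 0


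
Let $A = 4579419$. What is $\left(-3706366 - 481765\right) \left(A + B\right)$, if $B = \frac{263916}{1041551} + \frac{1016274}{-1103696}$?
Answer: $- \frac{11023781307515580646685283}{574777836248} \approx -1.9179 \cdot 10^{13}$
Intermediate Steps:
$B = - \frac{383609083719}{574777836248}$ ($B = 263916 \cdot \frac{1}{1041551} + 1016274 \left(- \frac{1}{1103696}\right) = \frac{263916}{1041551} - \frac{508137}{551848} = - \frac{383609083719}{574777836248} \approx -0.6674$)
$\left(-3706366 - 481765\right) \left(A + B\right) = \left(-3706366 - 481765\right) \left(4579419 - \frac{383609083719}{574777836248}\right) = \left(-4188131\right) \frac{2632148160483896193}{574777836248} = - \frac{11023781307515580646685283}{574777836248}$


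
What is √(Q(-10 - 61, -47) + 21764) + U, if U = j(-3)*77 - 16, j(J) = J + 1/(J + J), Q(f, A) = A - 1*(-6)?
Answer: -1559/6 + √21723 ≈ -112.45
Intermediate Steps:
Q(f, A) = 6 + A (Q(f, A) = A + 6 = 6 + A)
j(J) = J + 1/(2*J)
U = -1559/6 (U = (-3 + (½)/(-3))*77 - 16 = (-3 + (½)*(-⅓))*77 - 16 = (-3 - ⅙)*77 - 16 = -19/6*77 - 16 = -1463/6 - 16 = -1559/6 ≈ -259.83)
√(Q(-10 - 61, -47) + 21764) + U = √((6 - 47) + 21764) - 1559/6 = √(-41 + 21764) - 1559/6 = √21723 - 1559/6 = -1559/6 + √21723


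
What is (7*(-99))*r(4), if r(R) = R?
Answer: -2772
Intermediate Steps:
(7*(-99))*r(4) = (7*(-99))*4 = -693*4 = -2772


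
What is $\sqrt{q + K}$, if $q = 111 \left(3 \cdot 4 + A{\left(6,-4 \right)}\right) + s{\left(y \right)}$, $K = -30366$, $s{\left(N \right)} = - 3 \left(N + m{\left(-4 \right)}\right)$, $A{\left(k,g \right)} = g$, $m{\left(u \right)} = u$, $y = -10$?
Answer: $2 i \sqrt{7359} \approx 171.57 i$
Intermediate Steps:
$s{\left(N \right)} = 12 - 3 N$ ($s{\left(N \right)} = - 3 \left(N - 4\right) = - 3 \left(-4 + N\right) = 12 - 3 N$)
$q = 930$ ($q = 111 \left(3 \cdot 4 - 4\right) + \left(12 - -30\right) = 111 \left(12 - 4\right) + \left(12 + 30\right) = 111 \cdot 8 + 42 = 888 + 42 = 930$)
$\sqrt{q + K} = \sqrt{930 - 30366} = \sqrt{-29436} = 2 i \sqrt{7359}$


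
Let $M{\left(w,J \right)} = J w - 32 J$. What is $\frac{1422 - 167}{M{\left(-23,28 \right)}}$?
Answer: $- \frac{251}{308} \approx -0.81493$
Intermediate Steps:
$M{\left(w,J \right)} = - 32 J + J w$
$\frac{1422 - 167}{M{\left(-23,28 \right)}} = \frac{1422 - 167}{28 \left(-32 - 23\right)} = \frac{1}{28 \left(-55\right)} 1255 = \frac{1}{-1540} \cdot 1255 = \left(- \frac{1}{1540}\right) 1255 = - \frac{251}{308}$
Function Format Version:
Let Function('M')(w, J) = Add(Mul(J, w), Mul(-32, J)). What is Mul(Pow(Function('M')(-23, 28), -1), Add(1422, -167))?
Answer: Rational(-251, 308) ≈ -0.81493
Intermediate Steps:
Function('M')(w, J) = Add(Mul(-32, J), Mul(J, w))
Mul(Pow(Function('M')(-23, 28), -1), Add(1422, -167)) = Mul(Pow(Mul(28, Add(-32, -23)), -1), Add(1422, -167)) = Mul(Pow(Mul(28, -55), -1), 1255) = Mul(Pow(-1540, -1), 1255) = Mul(Rational(-1, 1540), 1255) = Rational(-251, 308)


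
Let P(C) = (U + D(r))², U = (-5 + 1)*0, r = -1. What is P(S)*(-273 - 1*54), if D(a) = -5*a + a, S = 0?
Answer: -5232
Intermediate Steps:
U = 0 (U = -4*0 = 0)
D(a) = -4*a
P(C) = 16 (P(C) = (0 - 4*(-1))² = (0 + 4)² = 4² = 16)
P(S)*(-273 - 1*54) = 16*(-273 - 1*54) = 16*(-273 - 54) = 16*(-327) = -5232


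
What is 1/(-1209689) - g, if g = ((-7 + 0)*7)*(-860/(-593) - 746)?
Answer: -26170873927791/717345577 ≈ -36483.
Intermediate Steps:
g = 21634382/593 (g = (-7*7)*(-860*(-1/593) - 746) = -49*(860/593 - 746) = -49*(-441518/593) = 21634382/593 ≈ 36483.)
1/(-1209689) - g = 1/(-1209689) - 1*21634382/593 = -1/1209689 - 21634382/593 = -26170873927791/717345577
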